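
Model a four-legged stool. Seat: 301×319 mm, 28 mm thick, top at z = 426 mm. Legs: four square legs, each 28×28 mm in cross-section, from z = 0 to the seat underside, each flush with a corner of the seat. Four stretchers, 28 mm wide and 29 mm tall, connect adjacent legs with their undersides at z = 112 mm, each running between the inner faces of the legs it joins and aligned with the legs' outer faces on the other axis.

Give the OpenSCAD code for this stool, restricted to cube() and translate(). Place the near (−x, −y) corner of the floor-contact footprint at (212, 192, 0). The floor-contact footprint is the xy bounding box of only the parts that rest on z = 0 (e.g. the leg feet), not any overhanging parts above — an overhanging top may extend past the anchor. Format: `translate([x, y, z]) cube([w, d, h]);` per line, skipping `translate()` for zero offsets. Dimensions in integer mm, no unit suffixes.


translate([212, 192, 398]) cube([301, 319, 28]);
translate([212, 192, 0]) cube([28, 28, 398]);
translate([485, 192, 0]) cube([28, 28, 398]);
translate([212, 483, 0]) cube([28, 28, 398]);
translate([485, 483, 0]) cube([28, 28, 398]);
translate([240, 192, 112]) cube([245, 28, 29]);
translate([240, 483, 112]) cube([245, 28, 29]);
translate([212, 220, 112]) cube([28, 263, 29]);
translate([485, 220, 112]) cube([28, 263, 29]);


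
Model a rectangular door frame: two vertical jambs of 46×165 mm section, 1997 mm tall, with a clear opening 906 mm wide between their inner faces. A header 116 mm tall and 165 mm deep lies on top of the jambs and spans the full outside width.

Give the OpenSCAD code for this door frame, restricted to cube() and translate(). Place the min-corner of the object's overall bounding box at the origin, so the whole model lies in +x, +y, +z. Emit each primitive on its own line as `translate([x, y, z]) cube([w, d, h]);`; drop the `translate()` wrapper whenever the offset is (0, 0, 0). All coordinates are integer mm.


cube([46, 165, 1997]);
translate([952, 0, 0]) cube([46, 165, 1997]);
translate([0, 0, 1997]) cube([998, 165, 116]);


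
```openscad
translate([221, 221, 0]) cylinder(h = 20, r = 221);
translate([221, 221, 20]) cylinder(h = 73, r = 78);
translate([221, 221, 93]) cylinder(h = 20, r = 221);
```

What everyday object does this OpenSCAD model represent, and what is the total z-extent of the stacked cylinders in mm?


A spool. The overall height is 113 mm.

Three coaxial cylinders, large–small–large — a spool. Two 20 mm flanges and a 73 mm core give 20 + 73 + 20 = 113 mm.


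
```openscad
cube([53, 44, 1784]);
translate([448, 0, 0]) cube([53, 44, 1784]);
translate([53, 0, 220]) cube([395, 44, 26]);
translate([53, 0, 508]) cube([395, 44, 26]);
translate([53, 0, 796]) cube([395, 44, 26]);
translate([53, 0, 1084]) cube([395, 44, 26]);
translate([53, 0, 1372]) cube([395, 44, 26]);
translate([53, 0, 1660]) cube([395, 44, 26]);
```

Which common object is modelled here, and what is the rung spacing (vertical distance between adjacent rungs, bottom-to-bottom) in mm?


A ladder. The rung spacing is 288 mm.

Two tall 53×44 posts with 6 short bars between them — a ladder. Adjacent rungs sit at z = 220 and z = 508, so the spacing is 508 − 220 = 288 mm.


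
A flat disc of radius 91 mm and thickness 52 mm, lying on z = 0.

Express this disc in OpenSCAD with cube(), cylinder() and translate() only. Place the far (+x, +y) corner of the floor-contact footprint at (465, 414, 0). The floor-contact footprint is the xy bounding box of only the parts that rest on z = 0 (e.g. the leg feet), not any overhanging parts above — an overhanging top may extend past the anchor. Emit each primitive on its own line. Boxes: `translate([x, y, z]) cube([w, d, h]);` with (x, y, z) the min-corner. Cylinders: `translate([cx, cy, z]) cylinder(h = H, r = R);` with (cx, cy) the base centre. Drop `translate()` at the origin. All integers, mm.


translate([374, 323, 0]) cylinder(h = 52, r = 91);


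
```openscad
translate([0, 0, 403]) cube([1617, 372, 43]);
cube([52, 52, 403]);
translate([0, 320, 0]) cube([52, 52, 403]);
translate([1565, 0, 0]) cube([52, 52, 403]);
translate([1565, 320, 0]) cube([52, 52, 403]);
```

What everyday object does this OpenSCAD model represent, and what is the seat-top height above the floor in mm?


A bench. The seat-top height is 446 mm.

A long slab on four corner posts — a bench. The slab sits at z = 403 with thickness 43, so the top is 403 + 43 = 446 mm.


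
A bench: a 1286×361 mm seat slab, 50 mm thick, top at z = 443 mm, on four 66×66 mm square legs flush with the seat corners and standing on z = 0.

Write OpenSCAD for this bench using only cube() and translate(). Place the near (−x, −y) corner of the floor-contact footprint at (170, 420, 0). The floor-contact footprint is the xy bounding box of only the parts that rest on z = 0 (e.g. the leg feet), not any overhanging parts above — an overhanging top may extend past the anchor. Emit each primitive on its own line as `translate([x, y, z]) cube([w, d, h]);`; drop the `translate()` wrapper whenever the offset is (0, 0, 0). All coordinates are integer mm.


translate([170, 420, 393]) cube([1286, 361, 50]);
translate([170, 420, 0]) cube([66, 66, 393]);
translate([170, 715, 0]) cube([66, 66, 393]);
translate([1390, 420, 0]) cube([66, 66, 393]);
translate([1390, 715, 0]) cube([66, 66, 393]);


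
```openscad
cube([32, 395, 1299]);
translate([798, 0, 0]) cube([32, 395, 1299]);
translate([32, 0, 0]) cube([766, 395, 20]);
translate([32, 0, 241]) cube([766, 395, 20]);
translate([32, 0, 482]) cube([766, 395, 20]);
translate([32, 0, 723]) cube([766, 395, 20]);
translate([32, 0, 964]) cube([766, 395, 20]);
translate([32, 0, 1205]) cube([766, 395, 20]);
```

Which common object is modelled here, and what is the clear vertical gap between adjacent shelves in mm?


A bookshelf. The clear shelf gap is 221 mm.

Two tall side panels with 6 horizontal boards between them — a bookshelf. The first two shelf undersides are at z = 0 and z = 241; with shelf thickness 20, the clear gap is 241 − 0 − 20 = 221 mm.


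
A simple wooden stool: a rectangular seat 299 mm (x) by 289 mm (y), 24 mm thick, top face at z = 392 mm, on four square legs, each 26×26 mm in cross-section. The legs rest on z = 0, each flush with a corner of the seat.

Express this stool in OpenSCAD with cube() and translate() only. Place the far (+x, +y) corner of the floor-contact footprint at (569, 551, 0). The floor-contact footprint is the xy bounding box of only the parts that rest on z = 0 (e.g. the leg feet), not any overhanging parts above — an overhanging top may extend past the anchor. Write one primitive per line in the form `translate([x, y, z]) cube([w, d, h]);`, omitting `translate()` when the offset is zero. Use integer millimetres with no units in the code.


// leg_h = 392 - 24 = 368
translate([270, 262, 368]) cube([299, 289, 24]);
translate([270, 262, 0]) cube([26, 26, 368]);
translate([543, 262, 0]) cube([26, 26, 368]);
translate([270, 525, 0]) cube([26, 26, 368]);
translate([543, 525, 0]) cube([26, 26, 368]);


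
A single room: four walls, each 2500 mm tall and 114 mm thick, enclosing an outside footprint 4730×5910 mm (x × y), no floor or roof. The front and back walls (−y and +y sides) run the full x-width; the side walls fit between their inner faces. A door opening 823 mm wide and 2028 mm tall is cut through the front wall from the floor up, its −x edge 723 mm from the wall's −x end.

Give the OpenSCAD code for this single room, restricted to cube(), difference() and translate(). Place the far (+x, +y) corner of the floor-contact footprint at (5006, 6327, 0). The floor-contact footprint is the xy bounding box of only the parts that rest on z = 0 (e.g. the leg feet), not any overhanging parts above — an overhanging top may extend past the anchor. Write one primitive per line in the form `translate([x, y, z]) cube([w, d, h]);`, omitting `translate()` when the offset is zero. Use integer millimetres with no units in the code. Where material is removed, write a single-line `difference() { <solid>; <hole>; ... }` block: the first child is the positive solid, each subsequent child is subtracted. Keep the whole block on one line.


difference() { translate([276, 417, 0]) cube([4730, 114, 2500]); translate([999, 417, 0]) cube([823, 114, 2028]); }
translate([276, 6213, 0]) cube([4730, 114, 2500]);
translate([276, 531, 0]) cube([114, 5682, 2500]);
translate([4892, 531, 0]) cube([114, 5682, 2500]);


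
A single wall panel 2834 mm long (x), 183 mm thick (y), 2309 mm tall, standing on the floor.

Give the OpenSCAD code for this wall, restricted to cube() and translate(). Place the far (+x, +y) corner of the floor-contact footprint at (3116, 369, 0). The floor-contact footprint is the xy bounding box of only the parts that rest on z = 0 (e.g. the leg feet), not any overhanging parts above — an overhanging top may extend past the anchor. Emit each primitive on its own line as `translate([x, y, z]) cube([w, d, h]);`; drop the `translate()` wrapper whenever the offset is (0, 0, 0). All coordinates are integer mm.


translate([282, 186, 0]) cube([2834, 183, 2309]);


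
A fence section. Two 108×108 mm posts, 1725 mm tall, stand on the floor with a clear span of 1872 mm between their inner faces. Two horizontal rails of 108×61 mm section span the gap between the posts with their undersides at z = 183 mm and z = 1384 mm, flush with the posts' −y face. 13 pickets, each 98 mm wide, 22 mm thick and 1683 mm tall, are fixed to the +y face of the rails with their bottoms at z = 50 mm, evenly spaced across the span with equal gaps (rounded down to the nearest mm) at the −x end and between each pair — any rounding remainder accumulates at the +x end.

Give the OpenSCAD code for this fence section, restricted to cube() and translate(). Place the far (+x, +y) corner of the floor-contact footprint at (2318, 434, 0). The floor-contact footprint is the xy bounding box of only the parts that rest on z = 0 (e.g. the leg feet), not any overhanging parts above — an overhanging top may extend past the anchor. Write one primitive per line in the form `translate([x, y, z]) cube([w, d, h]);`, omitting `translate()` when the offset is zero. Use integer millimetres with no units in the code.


translate([230, 326, 0]) cube([108, 108, 1725]);
translate([2210, 326, 0]) cube([108, 108, 1725]);
translate([338, 326, 183]) cube([1872, 108, 61]);
translate([338, 326, 1384]) cube([1872, 108, 61]);
translate([380, 434, 50]) cube([98, 22, 1683]);
translate([520, 434, 50]) cube([98, 22, 1683]);
translate([660, 434, 50]) cube([98, 22, 1683]);
translate([800, 434, 50]) cube([98, 22, 1683]);
translate([940, 434, 50]) cube([98, 22, 1683]);
translate([1080, 434, 50]) cube([98, 22, 1683]);
translate([1220, 434, 50]) cube([98, 22, 1683]);
translate([1360, 434, 50]) cube([98, 22, 1683]);
translate([1500, 434, 50]) cube([98, 22, 1683]);
translate([1640, 434, 50]) cube([98, 22, 1683]);
translate([1780, 434, 50]) cube([98, 22, 1683]);
translate([1920, 434, 50]) cube([98, 22, 1683]);
translate([2060, 434, 50]) cube([98, 22, 1683]);


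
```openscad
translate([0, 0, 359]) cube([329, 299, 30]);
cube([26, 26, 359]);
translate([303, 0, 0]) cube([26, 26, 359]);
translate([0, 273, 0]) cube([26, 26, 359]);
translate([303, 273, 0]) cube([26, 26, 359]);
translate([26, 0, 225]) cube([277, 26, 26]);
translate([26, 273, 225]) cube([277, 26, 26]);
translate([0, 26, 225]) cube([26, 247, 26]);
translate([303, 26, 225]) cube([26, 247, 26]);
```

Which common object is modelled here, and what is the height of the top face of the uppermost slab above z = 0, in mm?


A stool. The seat height is 389 mm.

A 329×299×30 slab at z = 359 on four corner posts — a stool. The seat top is 359 + 30 = 389 mm.


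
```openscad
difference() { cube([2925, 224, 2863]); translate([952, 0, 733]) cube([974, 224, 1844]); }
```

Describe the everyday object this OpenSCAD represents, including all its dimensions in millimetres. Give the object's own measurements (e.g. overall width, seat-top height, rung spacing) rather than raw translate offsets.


A wall 2925 mm long (x), 224 mm thick (y), 2863 mm tall, with a rectangular window opening cut through it. The opening is 974 mm wide and 1844 mm tall; its sill is at z = 733 mm and its near (−x) edge is 952 mm from the wall's −x end. The opening passes through the full wall thickness.


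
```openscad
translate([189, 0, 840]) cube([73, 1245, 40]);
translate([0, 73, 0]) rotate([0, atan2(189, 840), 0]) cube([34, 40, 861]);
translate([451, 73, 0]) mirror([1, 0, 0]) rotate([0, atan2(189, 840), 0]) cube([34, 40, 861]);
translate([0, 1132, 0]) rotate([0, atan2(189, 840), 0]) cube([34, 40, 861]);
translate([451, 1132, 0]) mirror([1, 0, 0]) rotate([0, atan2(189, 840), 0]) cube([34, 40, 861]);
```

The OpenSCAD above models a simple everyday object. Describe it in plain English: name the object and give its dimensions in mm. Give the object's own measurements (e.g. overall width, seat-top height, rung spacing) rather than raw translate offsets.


A sawhorse. A 73×1245×40 mm beam (x, y, z) sits on two A-frame leg pairs. Each pair is two raked legs of 34×40 mm section (40 mm along y) splaying symmetrically in x. Each leg rises 840 mm vertically over 189 mm of horizontal reach and is 861 mm long along its own axis. Every leg's outer bottom edge rests on the floor and its outer top edge meets a bottom edge of the beam — the left legs (tilting toward +x) meet the beam's −x bottom edge, the right legs (their mirror images, tilting toward −x) meet its +x bottom edge — so the leg tops tuck under the beam, the beam's underside is 840 mm above the floor, and the feet are 451 mm apart outside-to-outside with the beam centred between them. The two leg pairs are set in 73 mm from either end of the beam.


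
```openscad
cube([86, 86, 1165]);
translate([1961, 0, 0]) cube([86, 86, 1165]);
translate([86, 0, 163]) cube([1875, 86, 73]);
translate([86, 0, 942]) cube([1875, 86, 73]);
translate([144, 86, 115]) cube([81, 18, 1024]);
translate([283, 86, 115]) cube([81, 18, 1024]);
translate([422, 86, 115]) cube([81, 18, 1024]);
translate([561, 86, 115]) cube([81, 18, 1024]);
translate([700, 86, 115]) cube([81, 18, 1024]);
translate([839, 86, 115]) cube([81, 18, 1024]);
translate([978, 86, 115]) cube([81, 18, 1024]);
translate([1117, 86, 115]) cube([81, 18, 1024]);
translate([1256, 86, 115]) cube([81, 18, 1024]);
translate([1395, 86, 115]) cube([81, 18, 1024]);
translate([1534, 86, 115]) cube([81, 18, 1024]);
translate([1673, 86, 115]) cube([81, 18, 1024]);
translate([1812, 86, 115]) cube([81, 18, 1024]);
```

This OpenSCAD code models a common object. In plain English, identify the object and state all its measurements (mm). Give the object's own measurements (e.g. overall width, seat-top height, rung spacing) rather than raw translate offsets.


A fence section. Two 86×86 mm posts, 1165 mm tall, stand on the floor with a clear span of 1875 mm between their inner faces. Two horizontal rails of 86×73 mm section span the gap between the posts with their undersides at z = 163 mm and z = 942 mm, flush with the posts' −y face. 13 pickets, each 81 mm wide, 18 mm thick and 1024 mm tall, are fixed to the +y face of the rails with their bottoms at z = 115 mm, spaced across the span with a 58 mm gap after the −x post and between neighbouring pickets, with 68 mm left before the +x post.


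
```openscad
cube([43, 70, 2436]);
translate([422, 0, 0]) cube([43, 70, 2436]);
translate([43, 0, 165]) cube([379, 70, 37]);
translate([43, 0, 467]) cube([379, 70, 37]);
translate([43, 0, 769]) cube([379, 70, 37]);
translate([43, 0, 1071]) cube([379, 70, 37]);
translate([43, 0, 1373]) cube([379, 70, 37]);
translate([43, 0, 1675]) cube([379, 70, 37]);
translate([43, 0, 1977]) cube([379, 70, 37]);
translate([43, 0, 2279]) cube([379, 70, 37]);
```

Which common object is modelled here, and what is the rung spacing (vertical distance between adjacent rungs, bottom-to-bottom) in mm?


A ladder. The rung spacing is 302 mm.

Two tall 43×70 posts with 8 short bars between them — a ladder. Adjacent rungs sit at z = 165 and z = 467, so the spacing is 467 − 165 = 302 mm.


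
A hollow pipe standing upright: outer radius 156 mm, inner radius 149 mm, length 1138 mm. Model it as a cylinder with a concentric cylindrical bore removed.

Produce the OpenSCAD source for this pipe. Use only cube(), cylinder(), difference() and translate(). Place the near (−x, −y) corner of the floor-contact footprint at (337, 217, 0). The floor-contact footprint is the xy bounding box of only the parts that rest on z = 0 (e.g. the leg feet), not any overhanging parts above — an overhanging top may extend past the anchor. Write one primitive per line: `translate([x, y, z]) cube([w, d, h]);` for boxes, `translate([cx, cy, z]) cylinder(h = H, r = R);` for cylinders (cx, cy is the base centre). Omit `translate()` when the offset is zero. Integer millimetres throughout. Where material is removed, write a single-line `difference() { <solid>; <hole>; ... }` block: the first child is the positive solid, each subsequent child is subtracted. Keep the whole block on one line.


difference() { translate([493, 373, 0]) cylinder(h = 1138, r = 156); translate([493, 373, 0]) cylinder(h = 1138, r = 149); }


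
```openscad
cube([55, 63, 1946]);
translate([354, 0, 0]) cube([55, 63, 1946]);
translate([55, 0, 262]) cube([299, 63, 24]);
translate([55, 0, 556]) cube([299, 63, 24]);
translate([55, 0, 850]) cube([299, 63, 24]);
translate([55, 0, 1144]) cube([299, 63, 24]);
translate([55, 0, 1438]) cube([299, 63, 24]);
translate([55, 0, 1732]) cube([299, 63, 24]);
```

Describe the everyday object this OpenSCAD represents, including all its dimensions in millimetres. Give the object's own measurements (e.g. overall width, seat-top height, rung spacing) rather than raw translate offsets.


A straight ladder. Two 55×63 mm vertical rails, 1946 mm tall, stand 409 mm apart (outside-to-outside) with their front faces coplanar on the −y side. 6 rungs, each 63 mm deep and 24 mm tall, span between the inner faces of the rails, front faces flush with the rails. The lowest rung's underside is at z = 262 mm and rungs are spaced 294 mm apart (underside to underside).


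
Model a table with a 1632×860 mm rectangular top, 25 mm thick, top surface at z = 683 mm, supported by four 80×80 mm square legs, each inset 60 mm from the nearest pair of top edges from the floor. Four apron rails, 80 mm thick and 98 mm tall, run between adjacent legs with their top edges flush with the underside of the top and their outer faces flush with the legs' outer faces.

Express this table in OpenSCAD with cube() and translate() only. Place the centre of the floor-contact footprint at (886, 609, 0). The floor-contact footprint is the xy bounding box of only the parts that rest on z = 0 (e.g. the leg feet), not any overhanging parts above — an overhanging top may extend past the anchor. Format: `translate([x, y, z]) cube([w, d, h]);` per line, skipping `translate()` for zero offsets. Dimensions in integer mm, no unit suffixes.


translate([70, 179, 658]) cube([1632, 860, 25]);
translate([130, 239, 0]) cube([80, 80, 658]);
translate([1562, 239, 0]) cube([80, 80, 658]);
translate([130, 899, 0]) cube([80, 80, 658]);
translate([1562, 899, 0]) cube([80, 80, 658]);
translate([210, 239, 560]) cube([1352, 80, 98]);
translate([210, 899, 560]) cube([1352, 80, 98]);
translate([130, 319, 560]) cube([80, 580, 98]);
translate([1562, 319, 560]) cube([80, 580, 98]);


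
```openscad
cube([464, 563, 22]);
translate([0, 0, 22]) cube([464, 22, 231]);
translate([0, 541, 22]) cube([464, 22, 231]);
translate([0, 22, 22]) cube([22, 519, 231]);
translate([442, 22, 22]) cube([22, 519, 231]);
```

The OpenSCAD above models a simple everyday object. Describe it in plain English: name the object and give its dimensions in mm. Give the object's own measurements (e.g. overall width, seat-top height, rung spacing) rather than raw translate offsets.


An open-topped rectangular box: outside dimensions 464×563×253 mm, with a uniform wall and base thickness of 22 mm. The base is a full 464×563 slab on the floor; four walls sit on top of the base. The front and back walls (the −y and +y sides) span the full width; the two side walls fit between them.


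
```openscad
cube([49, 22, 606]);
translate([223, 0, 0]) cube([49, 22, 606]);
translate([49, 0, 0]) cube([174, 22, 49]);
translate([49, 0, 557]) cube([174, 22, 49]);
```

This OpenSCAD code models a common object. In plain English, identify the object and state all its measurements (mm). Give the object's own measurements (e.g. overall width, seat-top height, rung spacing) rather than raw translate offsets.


A rectangular picture frame lying in the x–z plane (depth along y). The opening is 174 mm wide (x) by 508 mm tall (z), surrounded by a border 49 mm wide on all four sides. The frame is 22 mm deep and is made of two full-height vertical stiles with two horizontal rails fitted between them.


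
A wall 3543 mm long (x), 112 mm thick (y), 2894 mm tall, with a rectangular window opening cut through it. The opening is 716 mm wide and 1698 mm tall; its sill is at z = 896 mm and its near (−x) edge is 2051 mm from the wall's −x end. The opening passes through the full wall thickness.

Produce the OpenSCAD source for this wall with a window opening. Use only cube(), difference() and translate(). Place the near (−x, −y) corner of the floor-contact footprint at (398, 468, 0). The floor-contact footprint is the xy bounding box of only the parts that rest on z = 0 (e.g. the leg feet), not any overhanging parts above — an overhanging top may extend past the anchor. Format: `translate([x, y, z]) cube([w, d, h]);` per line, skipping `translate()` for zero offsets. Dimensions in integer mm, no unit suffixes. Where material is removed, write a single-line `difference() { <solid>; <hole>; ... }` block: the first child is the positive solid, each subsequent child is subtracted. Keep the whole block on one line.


difference() { translate([398, 468, 0]) cube([3543, 112, 2894]); translate([2449, 468, 896]) cube([716, 112, 1698]); }


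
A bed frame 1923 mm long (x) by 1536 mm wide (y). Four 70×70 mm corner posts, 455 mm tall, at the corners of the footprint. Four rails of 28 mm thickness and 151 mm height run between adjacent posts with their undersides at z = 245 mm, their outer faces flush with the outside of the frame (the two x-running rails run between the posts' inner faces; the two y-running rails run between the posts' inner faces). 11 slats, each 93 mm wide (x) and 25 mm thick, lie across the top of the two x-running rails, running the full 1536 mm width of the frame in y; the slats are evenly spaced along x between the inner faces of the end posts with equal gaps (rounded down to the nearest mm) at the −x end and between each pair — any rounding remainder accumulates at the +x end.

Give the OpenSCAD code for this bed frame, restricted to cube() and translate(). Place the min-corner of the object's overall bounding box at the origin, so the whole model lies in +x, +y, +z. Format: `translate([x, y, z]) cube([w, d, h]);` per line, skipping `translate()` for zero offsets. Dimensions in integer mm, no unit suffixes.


// slat z = rail_z + rail_h = 245 + 151 = 396
// slat gap = ⌊(1783 − 11·93) / 12⌋ = 63
cube([70, 70, 455]);
translate([0, 1466, 0]) cube([70, 70, 455]);
translate([1853, 0, 0]) cube([70, 70, 455]);
translate([1853, 1466, 0]) cube([70, 70, 455]);
translate([70, 0, 245]) cube([1783, 28, 151]);
translate([70, 1508, 245]) cube([1783, 28, 151]);
translate([0, 70, 245]) cube([28, 1396, 151]);
translate([1895, 70, 245]) cube([28, 1396, 151]);
translate([133, 0, 396]) cube([93, 1536, 25]);
translate([289, 0, 396]) cube([93, 1536, 25]);
translate([445, 0, 396]) cube([93, 1536, 25]);
translate([601, 0, 396]) cube([93, 1536, 25]);
translate([757, 0, 396]) cube([93, 1536, 25]);
translate([913, 0, 396]) cube([93, 1536, 25]);
translate([1069, 0, 396]) cube([93, 1536, 25]);
translate([1225, 0, 396]) cube([93, 1536, 25]);
translate([1381, 0, 396]) cube([93, 1536, 25]);
translate([1537, 0, 396]) cube([93, 1536, 25]);
translate([1693, 0, 396]) cube([93, 1536, 25]);


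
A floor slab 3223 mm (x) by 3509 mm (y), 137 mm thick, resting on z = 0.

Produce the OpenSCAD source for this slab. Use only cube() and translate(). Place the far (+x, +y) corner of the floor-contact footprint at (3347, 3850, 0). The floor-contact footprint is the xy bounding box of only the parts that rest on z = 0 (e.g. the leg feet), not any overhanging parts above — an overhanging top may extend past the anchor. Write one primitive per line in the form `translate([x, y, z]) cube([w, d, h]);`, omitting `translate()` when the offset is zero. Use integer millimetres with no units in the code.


translate([124, 341, 0]) cube([3223, 3509, 137]);


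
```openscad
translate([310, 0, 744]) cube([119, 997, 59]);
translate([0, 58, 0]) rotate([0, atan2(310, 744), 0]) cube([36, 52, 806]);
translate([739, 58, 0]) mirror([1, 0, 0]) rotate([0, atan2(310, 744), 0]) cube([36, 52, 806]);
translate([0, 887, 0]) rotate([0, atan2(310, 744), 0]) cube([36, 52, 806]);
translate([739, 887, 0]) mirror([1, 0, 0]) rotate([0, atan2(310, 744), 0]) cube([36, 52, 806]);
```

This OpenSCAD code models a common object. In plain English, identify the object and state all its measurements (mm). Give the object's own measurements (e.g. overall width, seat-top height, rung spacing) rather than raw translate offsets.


A sawhorse. A 119×997×59 mm beam (x, y, z) sits on two A-frame leg pairs. Each pair is two raked legs of 36×52 mm section (52 mm along y) splaying symmetrically in x. Each leg rises 744 mm vertically over 310 mm of horizontal reach and is 806 mm long along its own axis. Every leg's outer bottom edge rests on the floor and its outer top edge meets a bottom edge of the beam — the left legs (tilting toward +x) meet the beam's −x bottom edge, the right legs (their mirror images, tilting toward −x) meet its +x bottom edge — so the leg tops tuck under the beam, the beam's underside is 744 mm above the floor, and the feet are 739 mm apart outside-to-outside with the beam centred between them. The two leg pairs are set in 58 mm from either end of the beam.


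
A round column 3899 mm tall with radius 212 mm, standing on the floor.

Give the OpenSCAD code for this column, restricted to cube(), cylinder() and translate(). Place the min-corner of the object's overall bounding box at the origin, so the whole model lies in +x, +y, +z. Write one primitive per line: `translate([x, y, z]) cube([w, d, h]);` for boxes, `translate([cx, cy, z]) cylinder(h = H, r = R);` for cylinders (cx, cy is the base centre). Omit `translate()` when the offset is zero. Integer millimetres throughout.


translate([212, 212, 0]) cylinder(h = 3899, r = 212);


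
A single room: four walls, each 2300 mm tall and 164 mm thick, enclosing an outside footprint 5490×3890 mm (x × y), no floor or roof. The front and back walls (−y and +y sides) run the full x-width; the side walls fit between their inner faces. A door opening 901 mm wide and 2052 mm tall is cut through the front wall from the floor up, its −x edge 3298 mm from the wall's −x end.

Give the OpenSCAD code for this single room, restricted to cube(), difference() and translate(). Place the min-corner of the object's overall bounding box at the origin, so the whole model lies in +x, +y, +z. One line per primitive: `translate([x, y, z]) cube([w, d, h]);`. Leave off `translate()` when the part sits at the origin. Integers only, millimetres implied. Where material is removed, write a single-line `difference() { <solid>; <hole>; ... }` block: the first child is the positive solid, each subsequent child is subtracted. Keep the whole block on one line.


difference() { cube([5490, 164, 2300]); translate([3298, 0, 0]) cube([901, 164, 2052]); }
translate([0, 3726, 0]) cube([5490, 164, 2300]);
translate([0, 164, 0]) cube([164, 3562, 2300]);
translate([5326, 164, 0]) cube([164, 3562, 2300]);


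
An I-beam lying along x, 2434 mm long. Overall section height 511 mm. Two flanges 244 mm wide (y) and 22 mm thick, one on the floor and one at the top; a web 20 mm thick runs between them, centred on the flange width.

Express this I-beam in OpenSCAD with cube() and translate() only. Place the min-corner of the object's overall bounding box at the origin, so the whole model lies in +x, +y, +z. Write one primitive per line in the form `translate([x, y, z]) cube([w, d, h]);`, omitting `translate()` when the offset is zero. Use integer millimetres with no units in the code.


cube([2434, 244, 22]);
translate([0, 112, 22]) cube([2434, 20, 467]);
translate([0, 0, 489]) cube([2434, 244, 22]);


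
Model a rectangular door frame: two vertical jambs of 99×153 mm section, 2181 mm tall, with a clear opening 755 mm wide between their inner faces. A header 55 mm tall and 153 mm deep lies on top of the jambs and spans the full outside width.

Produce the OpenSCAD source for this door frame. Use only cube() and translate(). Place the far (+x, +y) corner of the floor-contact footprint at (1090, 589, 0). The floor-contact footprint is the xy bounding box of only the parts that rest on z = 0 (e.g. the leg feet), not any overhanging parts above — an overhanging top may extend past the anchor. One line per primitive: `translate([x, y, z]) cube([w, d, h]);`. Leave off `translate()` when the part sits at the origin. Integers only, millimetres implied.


translate([137, 436, 0]) cube([99, 153, 2181]);
translate([991, 436, 0]) cube([99, 153, 2181]);
translate([137, 436, 2181]) cube([953, 153, 55]);


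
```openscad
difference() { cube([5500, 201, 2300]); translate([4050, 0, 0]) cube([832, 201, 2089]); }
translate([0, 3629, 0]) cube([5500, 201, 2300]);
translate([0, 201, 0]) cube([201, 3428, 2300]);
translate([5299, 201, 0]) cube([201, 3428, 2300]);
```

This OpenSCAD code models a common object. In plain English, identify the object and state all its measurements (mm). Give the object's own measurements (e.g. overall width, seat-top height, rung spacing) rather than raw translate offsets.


A single room: four walls, each 2300 mm tall and 201 mm thick, enclosing an outside footprint 5500×3830 mm (x × y), no floor or roof. The front and back walls (−y and +y sides) run the full x-width; the side walls fit between their inner faces. A door opening 832 mm wide and 2089 mm tall is cut through the front wall from the floor up, its −x edge 4050 mm from the wall's −x end.


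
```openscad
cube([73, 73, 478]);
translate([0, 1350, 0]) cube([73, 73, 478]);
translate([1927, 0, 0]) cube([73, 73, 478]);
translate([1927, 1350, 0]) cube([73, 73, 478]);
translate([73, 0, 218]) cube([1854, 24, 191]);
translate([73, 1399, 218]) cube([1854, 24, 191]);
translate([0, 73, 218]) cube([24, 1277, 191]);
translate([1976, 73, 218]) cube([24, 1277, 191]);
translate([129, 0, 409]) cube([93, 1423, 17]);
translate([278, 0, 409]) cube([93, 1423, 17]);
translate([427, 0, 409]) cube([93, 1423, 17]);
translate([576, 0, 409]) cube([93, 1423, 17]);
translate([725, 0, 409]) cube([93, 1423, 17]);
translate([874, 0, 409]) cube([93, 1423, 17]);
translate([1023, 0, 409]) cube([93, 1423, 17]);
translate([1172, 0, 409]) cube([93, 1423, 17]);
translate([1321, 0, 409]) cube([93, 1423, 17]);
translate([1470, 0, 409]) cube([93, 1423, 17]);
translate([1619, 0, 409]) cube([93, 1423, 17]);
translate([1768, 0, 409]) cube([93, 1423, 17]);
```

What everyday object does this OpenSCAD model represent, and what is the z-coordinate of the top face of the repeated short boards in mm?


A bed frame. The slat-top height is 426 mm.

Four posts, four rails, and a row of slats — a bed frame. Slats sit on the rails at z = 218 + 191 = 409; with slat thickness 17, the top is 426 mm.


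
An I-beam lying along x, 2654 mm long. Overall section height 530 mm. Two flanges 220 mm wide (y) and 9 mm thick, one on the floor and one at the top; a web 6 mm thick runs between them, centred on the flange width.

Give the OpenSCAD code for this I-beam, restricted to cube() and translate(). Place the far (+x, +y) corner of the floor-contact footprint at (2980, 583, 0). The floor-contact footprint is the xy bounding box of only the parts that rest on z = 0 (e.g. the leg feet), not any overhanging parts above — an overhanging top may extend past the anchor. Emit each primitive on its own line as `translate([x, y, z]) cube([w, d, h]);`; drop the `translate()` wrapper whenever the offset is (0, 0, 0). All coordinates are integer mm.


translate([326, 363, 0]) cube([2654, 220, 9]);
translate([326, 470, 9]) cube([2654, 6, 512]);
translate([326, 363, 521]) cube([2654, 220, 9]);


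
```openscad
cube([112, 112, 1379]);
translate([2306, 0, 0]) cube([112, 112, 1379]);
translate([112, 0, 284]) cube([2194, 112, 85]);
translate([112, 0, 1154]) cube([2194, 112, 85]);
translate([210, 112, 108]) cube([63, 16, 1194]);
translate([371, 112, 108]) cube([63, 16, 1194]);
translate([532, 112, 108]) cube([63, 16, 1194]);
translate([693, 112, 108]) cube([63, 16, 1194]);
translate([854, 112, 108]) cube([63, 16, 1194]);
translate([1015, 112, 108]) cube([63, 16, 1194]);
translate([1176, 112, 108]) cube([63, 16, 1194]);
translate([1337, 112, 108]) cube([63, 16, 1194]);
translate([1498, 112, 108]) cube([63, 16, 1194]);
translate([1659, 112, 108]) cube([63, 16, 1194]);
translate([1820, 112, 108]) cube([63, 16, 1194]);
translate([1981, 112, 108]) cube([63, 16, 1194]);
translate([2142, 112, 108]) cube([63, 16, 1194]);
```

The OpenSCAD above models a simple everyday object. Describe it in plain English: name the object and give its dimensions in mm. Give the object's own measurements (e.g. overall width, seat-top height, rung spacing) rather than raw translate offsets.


A fence section. Two 112×112 mm posts, 1379 mm tall, stand on the floor with a clear span of 2194 mm between their inner faces. Two horizontal rails of 112×85 mm section span the gap between the posts with their undersides at z = 284 mm and z = 1154 mm, flush with the posts' −y face. 13 pickets, each 63 mm wide, 16 mm thick and 1194 mm tall, are fixed to the +y face of the rails with their bottoms at z = 108 mm, spaced across the span with a 98 mm gap after the −x post and between neighbouring pickets, with 101 mm left before the +x post.


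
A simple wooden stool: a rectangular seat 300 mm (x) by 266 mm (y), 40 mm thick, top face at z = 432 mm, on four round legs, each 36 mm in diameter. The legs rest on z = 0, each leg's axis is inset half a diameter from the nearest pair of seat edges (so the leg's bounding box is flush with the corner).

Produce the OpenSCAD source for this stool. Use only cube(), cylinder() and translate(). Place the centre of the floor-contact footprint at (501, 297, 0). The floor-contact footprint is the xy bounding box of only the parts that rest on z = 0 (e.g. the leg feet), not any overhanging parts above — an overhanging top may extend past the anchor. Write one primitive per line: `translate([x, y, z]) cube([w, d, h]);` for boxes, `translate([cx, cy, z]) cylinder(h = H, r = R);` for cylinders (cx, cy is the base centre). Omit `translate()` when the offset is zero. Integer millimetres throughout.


translate([351, 164, 392]) cube([300, 266, 40]);
translate([369, 182, 0]) cylinder(h = 392, r = 18);
translate([633, 182, 0]) cylinder(h = 392, r = 18);
translate([369, 412, 0]) cylinder(h = 392, r = 18);
translate([633, 412, 0]) cylinder(h = 392, r = 18);


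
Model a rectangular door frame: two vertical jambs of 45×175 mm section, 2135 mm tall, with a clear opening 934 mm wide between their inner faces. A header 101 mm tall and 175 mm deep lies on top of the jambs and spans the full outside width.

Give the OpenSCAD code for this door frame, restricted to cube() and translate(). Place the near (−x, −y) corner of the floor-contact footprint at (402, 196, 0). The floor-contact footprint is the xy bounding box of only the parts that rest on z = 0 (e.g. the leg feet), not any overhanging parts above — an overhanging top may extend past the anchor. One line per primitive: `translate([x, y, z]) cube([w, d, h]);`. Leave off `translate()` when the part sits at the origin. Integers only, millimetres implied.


translate([402, 196, 0]) cube([45, 175, 2135]);
translate([1381, 196, 0]) cube([45, 175, 2135]);
translate([402, 196, 2135]) cube([1024, 175, 101]);


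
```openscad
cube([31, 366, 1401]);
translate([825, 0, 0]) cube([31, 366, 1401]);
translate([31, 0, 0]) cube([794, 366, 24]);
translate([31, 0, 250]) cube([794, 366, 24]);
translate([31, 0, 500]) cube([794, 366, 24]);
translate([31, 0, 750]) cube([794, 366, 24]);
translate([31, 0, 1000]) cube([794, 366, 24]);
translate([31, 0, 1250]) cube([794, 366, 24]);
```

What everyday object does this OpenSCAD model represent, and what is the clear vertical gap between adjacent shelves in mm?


A bookshelf. The clear shelf gap is 226 mm.

Two tall side panels with 6 horizontal boards between them — a bookshelf. The first two shelf undersides are at z = 0 and z = 250; with shelf thickness 24, the clear gap is 250 − 0 − 24 = 226 mm.


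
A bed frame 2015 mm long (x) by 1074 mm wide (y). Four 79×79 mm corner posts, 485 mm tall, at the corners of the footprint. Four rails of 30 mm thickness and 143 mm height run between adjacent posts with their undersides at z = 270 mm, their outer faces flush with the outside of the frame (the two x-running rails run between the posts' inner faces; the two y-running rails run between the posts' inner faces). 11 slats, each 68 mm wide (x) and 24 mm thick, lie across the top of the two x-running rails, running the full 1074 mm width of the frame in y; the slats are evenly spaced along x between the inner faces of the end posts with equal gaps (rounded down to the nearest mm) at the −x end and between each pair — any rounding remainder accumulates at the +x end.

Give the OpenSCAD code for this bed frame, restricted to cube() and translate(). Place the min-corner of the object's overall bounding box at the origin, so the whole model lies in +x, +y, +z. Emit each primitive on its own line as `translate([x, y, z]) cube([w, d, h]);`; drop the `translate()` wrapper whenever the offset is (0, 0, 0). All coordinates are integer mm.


cube([79, 79, 485]);
translate([0, 995, 0]) cube([79, 79, 485]);
translate([1936, 0, 0]) cube([79, 79, 485]);
translate([1936, 995, 0]) cube([79, 79, 485]);
translate([79, 0, 270]) cube([1857, 30, 143]);
translate([79, 1044, 270]) cube([1857, 30, 143]);
translate([0, 79, 270]) cube([30, 916, 143]);
translate([1985, 79, 270]) cube([30, 916, 143]);
translate([171, 0, 413]) cube([68, 1074, 24]);
translate([331, 0, 413]) cube([68, 1074, 24]);
translate([491, 0, 413]) cube([68, 1074, 24]);
translate([651, 0, 413]) cube([68, 1074, 24]);
translate([811, 0, 413]) cube([68, 1074, 24]);
translate([971, 0, 413]) cube([68, 1074, 24]);
translate([1131, 0, 413]) cube([68, 1074, 24]);
translate([1291, 0, 413]) cube([68, 1074, 24]);
translate([1451, 0, 413]) cube([68, 1074, 24]);
translate([1611, 0, 413]) cube([68, 1074, 24]);
translate([1771, 0, 413]) cube([68, 1074, 24]);


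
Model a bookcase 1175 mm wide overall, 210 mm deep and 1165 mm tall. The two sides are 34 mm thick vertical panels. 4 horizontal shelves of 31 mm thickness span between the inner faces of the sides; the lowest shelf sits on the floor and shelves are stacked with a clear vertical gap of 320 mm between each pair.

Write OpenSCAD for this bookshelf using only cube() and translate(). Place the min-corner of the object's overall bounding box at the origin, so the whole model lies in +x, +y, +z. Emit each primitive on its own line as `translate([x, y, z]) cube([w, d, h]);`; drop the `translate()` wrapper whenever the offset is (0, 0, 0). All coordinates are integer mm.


cube([34, 210, 1165]);
translate([1141, 0, 0]) cube([34, 210, 1165]);
translate([34, 0, 0]) cube([1107, 210, 31]);
translate([34, 0, 351]) cube([1107, 210, 31]);
translate([34, 0, 702]) cube([1107, 210, 31]);
translate([34, 0, 1053]) cube([1107, 210, 31]);


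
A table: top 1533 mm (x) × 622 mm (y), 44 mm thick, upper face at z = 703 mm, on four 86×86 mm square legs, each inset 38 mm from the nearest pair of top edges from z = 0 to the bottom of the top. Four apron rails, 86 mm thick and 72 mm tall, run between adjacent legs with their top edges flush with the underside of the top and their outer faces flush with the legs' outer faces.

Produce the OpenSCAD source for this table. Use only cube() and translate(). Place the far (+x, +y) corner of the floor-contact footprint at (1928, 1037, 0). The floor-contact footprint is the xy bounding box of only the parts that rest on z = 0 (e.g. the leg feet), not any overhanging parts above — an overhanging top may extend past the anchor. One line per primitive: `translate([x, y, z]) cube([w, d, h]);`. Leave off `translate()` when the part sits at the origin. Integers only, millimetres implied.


translate([433, 453, 659]) cube([1533, 622, 44]);
translate([471, 491, 0]) cube([86, 86, 659]);
translate([1842, 491, 0]) cube([86, 86, 659]);
translate([471, 951, 0]) cube([86, 86, 659]);
translate([1842, 951, 0]) cube([86, 86, 659]);
translate([557, 491, 587]) cube([1285, 86, 72]);
translate([557, 951, 587]) cube([1285, 86, 72]);
translate([471, 577, 587]) cube([86, 374, 72]);
translate([1842, 577, 587]) cube([86, 374, 72]);
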